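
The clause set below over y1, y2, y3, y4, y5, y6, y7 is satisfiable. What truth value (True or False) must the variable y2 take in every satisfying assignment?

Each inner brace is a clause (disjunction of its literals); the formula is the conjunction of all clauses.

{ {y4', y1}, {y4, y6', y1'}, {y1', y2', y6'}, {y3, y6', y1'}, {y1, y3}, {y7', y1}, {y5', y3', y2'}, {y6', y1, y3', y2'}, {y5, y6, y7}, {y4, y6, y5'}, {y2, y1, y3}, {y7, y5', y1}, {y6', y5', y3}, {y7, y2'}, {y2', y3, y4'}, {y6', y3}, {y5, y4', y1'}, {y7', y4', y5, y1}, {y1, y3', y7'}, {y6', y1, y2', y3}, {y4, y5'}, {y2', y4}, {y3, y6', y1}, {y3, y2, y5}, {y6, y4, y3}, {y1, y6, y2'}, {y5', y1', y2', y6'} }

Suppose y2 = 1.
From the singleton clause (y7), y7 = 1.
From the singleton clause (y1), y1 = 1.
From the singleton clause (y6'), y6 = 0.
From the singleton clause (y4), y4 = 1.
From the singleton clause (y3), y3 = 1.
From the singleton clause (y5'), y5 = 0.
Now (y5) is unsatisfied and unit — conflict.
So every satisfying assignment has y2 = False.

False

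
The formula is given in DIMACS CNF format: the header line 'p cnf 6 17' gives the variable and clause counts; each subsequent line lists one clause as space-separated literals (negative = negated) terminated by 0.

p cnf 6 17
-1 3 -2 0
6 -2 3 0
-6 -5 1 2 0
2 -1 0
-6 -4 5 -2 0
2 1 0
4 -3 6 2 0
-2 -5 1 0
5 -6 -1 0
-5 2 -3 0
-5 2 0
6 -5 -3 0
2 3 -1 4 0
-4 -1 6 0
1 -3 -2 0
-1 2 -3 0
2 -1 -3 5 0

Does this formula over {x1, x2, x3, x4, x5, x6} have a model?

Try x2 = True.
Try x1 = True.
(x3) alone gives x3 = True.
Try x5 = True.
(x6) alone gives x6 = True.
Every clause is now satisfied; x4 is unconstrained.
A satisfying assignment: x1: True; x2: True; x3: True; x4: False; x5: True; x6: True.

Yes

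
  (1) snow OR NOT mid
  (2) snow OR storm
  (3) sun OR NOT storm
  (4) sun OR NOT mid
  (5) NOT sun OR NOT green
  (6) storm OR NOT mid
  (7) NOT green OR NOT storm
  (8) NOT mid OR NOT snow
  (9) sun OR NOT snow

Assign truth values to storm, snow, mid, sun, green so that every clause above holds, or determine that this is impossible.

storm=true; snow=false; mid=false; sun=true; green=false

Case snow = false:
The clause (NOT mid) is unit, so mid = false.
The clause (storm) is unit, so storm = true.
The clause (sun) is unit, so sun = true.
The clause (NOT green) is unit, so green = false.
Every clause now holds.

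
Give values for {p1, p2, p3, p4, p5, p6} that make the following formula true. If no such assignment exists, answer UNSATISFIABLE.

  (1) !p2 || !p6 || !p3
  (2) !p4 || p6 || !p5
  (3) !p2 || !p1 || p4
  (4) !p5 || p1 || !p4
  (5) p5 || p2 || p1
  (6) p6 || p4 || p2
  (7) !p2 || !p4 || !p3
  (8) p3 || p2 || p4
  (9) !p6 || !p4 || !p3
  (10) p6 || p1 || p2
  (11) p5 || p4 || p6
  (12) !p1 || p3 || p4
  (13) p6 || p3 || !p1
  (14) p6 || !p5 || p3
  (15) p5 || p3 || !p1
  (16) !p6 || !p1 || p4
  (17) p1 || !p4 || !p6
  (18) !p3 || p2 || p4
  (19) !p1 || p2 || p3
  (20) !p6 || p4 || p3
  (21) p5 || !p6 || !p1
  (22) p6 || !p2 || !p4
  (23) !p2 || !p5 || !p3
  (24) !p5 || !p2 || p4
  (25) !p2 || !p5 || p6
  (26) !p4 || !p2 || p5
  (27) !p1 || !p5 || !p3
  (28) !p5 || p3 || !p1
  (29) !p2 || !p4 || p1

Suppose p2 = false.
Suppose p5 = false.
(p1) alone gives p1 = true.
(p3) alone gives p3 = true.
(p4) alone gives p4 = true.
(!p6) alone gives p6 = false.
All clauses are satisfied.

p1: true; p2: false; p3: true; p4: true; p5: false; p6: false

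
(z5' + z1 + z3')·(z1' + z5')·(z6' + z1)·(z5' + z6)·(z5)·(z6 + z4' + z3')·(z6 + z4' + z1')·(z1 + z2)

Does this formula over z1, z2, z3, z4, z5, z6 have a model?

No, unsatisfiable

Unit clause (z5) forces z5 = 1.
Unit clause (z1') forces z1 = 0.
Unit clause (z3') forces z3 = 0.
Unit clause (z6') forces z6 = 0.
But (z6) is also a unit clause — contradiction.
No assignment satisfies every clause.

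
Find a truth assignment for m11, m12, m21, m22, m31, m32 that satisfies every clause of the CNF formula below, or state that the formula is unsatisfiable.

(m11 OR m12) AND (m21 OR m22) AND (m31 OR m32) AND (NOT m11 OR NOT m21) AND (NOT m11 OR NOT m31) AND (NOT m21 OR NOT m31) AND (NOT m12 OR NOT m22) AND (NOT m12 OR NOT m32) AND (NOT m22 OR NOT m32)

Case m11 = true:
The clause (NOT m21) is unit, so m21 = false.
The clause (m22) is unit, so m22 = true.
The clause (NOT m31) is unit, so m31 = false.
The clause (m32) is unit, so m32 = true.
That conflicts with the unit clause (NOT m32).
Backtrack on m11: now try m11 = false.
The clause (m12) is unit, so m12 = true.
The clause (NOT m22) is unit, so m22 = false.
The clause (m21) is unit, so m21 = true.
The clause (NOT m31) is unit, so m31 = false.
The clause (m32) is unit, so m32 = true.
That conflicts with the unit clause (NOT m32).
Neither m11 = true nor m11 = false works.

UNSATISFIABLE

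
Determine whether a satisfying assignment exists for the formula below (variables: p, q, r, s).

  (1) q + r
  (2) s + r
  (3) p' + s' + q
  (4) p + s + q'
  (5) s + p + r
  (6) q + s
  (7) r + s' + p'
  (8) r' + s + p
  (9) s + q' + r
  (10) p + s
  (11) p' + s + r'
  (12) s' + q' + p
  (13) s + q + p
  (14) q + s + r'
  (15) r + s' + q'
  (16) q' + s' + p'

Try q = 0.
Unit clause (r) forces r = 1.
Unit clause (s) forces s = 1.
Unit clause (p') forces p = 0.
All clauses are satisfied.
A satisfying assignment: p ↦ 0; q ↦ 0; r ↦ 1; s ↦ 1.

Yes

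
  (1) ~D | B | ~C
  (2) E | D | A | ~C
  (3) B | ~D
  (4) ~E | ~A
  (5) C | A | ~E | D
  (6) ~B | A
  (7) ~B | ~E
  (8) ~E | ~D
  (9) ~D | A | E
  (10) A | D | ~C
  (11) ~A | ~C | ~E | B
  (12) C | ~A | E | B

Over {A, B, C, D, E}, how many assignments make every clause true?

There are 2^5 = 32 truth assignments over (A, B, C, D, E).
Split on B. With B = 1, the clauses containing B are satisfied and ~B drops from the rest; 4 of the 2^4 = 16 assignments to the other variables satisfy what remains.
With B = 0, by the same count on the reduced clause set, 2 assignments work.
(One model: A=F, B=F, C=F, D=F, E=F.)
Total: 4 + 2 = 6.

6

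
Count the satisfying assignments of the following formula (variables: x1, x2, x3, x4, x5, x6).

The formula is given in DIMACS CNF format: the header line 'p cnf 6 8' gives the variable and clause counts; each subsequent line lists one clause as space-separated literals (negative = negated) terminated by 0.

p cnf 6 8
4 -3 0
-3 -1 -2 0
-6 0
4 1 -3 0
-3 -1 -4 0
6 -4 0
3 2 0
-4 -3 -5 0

4

There are 2^6 = 64 truth assignments over (x1, x2, x3, x4, x5, x6).
Split on x2. With x2 = True, the clauses containing x2 are satisfied and ¬x2 drops from the rest; 4 of the 2^5 = 32 assignments to the other variables satisfy what remains.
With x2 = False, by the same count on the reduced clause set, 0 assignments work.
(One model: x1=F, x2=T, x3=F, x4=F, x5=F, x6=F.)
Total: 4 + 0 = 4.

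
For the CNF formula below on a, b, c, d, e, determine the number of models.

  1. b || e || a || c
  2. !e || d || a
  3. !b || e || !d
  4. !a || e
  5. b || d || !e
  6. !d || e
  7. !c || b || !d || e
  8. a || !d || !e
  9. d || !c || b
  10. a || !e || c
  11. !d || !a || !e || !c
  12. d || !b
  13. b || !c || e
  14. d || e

2

There are 2^5 = 32 truth assignments over (a, b, c, d, e).
Split on b. With b = true, the clauses containing b are satisfied and !b drops from the rest; 1 of the 2^4 = 16 assignments to the other variables satisfy what remains.
With b = false, by the same count on the reduced clause set, 1 assignment works.
Total: 1 + 1 = 2.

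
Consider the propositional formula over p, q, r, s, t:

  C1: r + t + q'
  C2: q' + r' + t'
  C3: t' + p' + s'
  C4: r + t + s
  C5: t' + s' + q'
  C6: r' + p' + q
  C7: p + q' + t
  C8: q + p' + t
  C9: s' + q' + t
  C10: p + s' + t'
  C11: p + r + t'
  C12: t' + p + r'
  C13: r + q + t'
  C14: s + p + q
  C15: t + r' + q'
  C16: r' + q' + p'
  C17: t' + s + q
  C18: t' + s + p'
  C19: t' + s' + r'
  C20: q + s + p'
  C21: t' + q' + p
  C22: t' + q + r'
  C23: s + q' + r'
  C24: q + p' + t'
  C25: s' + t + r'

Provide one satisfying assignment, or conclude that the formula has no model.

p ↦ 0, q ↦ 0, r ↦ 0, s ↦ 1, t ↦ 0

Case r = 0:
Case t = 0:
The clause (q') is unit, so q = 0.
The clause (s) is unit, so s = 1.
The clause (p') is unit, so p = 0.
This assignment satisfies each clause.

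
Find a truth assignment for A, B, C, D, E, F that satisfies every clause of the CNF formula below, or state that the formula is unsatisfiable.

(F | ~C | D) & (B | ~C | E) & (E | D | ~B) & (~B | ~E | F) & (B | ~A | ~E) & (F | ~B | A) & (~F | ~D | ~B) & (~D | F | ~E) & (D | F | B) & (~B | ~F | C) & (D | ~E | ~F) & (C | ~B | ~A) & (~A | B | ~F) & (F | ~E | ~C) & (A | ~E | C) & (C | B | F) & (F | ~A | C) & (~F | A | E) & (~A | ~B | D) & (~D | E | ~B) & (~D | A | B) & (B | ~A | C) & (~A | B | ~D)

Suppose F = 1.
Suppose D = 0.
From the singleton clause (~E), E = 0.
From the singleton clause (~B), B = 0.
From the singleton clause (~C), C = 0.
From the singleton clause (~A), A = 0.
But (A) is also a unit clause — contradiction.
Backtrack on D: now try D = 1.
From the singleton clause (~B), B = 0.
From the singleton clause (~A), A = 0.
But (A) is also a unit clause — contradiction.
Either choice for D ends in contradiction.
Backtrack on F: now try F = 0.
Suppose C = 0.
From the singleton clause (B), B = 1.
From the singleton clause (~E), E = 0.
From the singleton clause (D), D = 1.
But (~D) is also a unit clause — contradiction.
Backtrack on C: now try C = 1.
From the singleton clause (D), D = 1.
From the singleton clause (~E), E = 0.
From the singleton clause (B), B = 1.
But (~B) is also a unit clause — contradiction.
Either choice for C ends in contradiction.
Either choice for F ends in contradiction.

UNSATISFIABLE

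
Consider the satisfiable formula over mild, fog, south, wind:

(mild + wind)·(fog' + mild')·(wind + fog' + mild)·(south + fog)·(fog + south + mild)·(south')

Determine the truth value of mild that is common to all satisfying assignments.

Suppose mild = 1.
The clause (fog') is unit, so fog = 0.
The clause (south) is unit, so south = 1.
Now (south') is unsatisfied and unit — conflict.
So every satisfying assignment has mild = False.

False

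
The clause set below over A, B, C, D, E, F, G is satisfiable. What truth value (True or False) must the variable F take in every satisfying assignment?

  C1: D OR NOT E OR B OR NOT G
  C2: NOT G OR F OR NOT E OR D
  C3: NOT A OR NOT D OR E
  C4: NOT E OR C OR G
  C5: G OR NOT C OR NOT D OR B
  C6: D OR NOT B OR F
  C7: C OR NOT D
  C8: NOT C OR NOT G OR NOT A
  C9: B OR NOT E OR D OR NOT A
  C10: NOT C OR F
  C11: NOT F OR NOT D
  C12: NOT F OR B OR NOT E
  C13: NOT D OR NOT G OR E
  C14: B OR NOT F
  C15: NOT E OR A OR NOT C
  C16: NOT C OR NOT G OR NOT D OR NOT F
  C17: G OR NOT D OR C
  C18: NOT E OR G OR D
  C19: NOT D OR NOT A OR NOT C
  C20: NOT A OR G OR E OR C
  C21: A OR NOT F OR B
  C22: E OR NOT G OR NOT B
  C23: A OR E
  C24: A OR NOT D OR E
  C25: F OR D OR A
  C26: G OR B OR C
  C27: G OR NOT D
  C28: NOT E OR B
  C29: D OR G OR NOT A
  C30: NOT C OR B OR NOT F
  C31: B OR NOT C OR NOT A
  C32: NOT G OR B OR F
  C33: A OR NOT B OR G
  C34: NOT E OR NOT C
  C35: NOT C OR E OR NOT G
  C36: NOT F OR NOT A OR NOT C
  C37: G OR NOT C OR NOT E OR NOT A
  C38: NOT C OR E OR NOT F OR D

True

Suppose F = false.
The clause (NOT C) is unit, so C = false.
The clause (NOT D) is unit, so D = false.
The clause (NOT B) is unit, so B = false.
The clause (A) is unit, so A = true.
The clause (NOT E) is unit, so E = false.
The clause (G) is unit, so G = true.
Now (NOT G) is unsatisfied and unit — conflict.
So every satisfying assignment has F = True.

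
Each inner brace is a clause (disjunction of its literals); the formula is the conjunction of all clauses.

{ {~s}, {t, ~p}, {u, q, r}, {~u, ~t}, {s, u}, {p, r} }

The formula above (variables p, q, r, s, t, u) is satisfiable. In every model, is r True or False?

Suppose r = 0.
(~s) alone gives s = 0.
(u) alone gives u = 1.
(~t) alone gives t = 0.
(~p) alone gives p = 0.
Now (p) is unsatisfied and unit — conflict.
So every satisfying assignment has r = True.

True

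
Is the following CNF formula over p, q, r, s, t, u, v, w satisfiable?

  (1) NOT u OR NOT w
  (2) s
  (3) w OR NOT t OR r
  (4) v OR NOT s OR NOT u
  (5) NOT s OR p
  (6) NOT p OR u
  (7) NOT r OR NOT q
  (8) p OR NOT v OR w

Unit clause (s) forces s = true.
Unit clause (p) forces p = true.
Unit clause (u) forces u = true.
Unit clause (NOT w) forces w = false.
Unit clause (v) forces v = true.
Case t = false:
Case r = false:
Every clause is now satisfied; q is unconstrained.
A satisfying assignment: p=true,  q=true,  r=false,  s=true,  t=false,  u=true,  v=true,  w=false.

Satisfiable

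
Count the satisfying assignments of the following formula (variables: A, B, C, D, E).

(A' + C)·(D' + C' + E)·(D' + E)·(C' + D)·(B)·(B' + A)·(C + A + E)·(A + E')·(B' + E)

1

There are 2^5 = 32 truth assignments over (A, B, C, D, E).
Split on D. With D = 1, the clauses containing D are satisfied and D' drops from the rest; 1 of the 2^4 = 16 assignments to the other variables satisfy what remains.
With D = 0, by the same count on the reduced clause set, 0 assignments work.
Total: 1 + 0 = 1.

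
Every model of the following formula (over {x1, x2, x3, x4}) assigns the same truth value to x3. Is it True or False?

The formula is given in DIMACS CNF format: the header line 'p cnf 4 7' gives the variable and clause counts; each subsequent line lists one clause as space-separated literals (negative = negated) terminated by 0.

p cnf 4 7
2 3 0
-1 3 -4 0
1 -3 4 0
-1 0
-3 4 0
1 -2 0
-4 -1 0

True

Suppose x3 = False.
From the singleton clause (x2), x2 = True.
From the singleton clause (¬x1), x1 = False.
That conflicts with the unit clause (x1).
So every satisfying assignment has x3 = True.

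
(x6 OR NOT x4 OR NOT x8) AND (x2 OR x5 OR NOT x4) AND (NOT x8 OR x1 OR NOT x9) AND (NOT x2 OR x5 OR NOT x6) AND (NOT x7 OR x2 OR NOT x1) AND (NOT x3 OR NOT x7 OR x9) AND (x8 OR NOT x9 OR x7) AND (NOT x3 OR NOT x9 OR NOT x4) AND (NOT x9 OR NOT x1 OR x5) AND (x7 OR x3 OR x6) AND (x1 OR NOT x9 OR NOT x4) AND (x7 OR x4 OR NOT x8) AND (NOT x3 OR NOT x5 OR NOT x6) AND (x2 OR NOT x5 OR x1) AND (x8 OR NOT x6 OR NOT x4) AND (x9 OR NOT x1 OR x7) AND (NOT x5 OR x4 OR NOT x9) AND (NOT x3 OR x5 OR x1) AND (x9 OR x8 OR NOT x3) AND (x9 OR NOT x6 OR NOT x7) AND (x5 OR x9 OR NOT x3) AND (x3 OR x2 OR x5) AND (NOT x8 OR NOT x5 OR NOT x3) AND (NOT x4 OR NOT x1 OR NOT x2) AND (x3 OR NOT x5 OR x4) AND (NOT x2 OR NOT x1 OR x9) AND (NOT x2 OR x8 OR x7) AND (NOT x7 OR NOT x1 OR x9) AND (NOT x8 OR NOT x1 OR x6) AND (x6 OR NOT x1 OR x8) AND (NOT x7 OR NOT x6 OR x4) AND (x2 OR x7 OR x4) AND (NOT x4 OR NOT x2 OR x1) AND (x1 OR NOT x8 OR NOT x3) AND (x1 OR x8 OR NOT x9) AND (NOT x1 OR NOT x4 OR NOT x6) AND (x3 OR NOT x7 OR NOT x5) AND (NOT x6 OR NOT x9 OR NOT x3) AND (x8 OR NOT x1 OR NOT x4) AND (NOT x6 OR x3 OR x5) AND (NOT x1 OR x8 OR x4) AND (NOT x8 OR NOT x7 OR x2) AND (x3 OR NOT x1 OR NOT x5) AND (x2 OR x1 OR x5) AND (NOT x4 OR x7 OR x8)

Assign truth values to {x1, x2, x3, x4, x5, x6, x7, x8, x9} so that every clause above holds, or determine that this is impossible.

Suppose x6 = false.
Suppose x4 = false.
Suppose x7 = true.
Suppose x2 = true.
Suppose x3 = false.
From the singleton clause (NOT x5), x5 = false.
Suppose x9 = false.
From the singleton clause (NOT x1), x1 = false.
Every clause is now satisfied; x8 is unconstrained.

x1: false; x2: true; x3: false; x4: false; x5: false; x6: false; x7: true; x8: false; x9: false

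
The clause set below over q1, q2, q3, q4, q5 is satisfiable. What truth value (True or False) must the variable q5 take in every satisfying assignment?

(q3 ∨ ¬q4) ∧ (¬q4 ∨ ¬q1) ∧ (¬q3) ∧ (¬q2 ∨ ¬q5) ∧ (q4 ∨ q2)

Suppose q5 = True.
From the singleton clause (¬q3), q3 = False.
From the singleton clause (¬q4), q4 = False.
From the singleton clause (¬q2), q2 = False.
Now (q2) is unsatisfied and unit — conflict.
So every satisfying assignment has q5 = False.

False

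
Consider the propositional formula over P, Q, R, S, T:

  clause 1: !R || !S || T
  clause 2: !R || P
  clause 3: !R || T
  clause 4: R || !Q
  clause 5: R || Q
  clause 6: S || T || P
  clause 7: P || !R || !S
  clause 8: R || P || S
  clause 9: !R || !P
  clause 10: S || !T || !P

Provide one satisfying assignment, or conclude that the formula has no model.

UNSATISFIABLE

Branch on R: set R = false.
From the singleton clause (!Q), Q = false.
Now (Q) is unsatisfied and unit — conflict.
Undo R and try R = true.
From the singleton clause (P), P = true.
Now (!P) is unsatisfied and unit — conflict.
Neither R = true nor R = false works.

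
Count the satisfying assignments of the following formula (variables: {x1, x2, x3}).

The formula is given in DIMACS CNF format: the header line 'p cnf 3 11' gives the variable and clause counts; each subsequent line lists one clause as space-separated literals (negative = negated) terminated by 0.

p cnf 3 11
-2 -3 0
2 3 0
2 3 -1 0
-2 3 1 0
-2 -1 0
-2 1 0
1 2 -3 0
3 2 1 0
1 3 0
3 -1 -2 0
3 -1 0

There are 2^3 = 8 truth assignments over (x1, x2, x3).
Check each against the 11 clauses (columns in the order x1, x2, x3):
  F F F  ✗ fails (x2 ∨ x3)
  F F T  ✗ fails (x1 ∨ x2 ∨ ¬x3)
  F T F  ✗ fails (¬x2 ∨ x3 ∨ x1)
  F T T  ✗ fails (¬x2 ∨ ¬x3)
  T F F  ✗ fails (x2 ∨ x3)
  T F T  ✓ satisfies all
  T T F  ✗ fails (¬x2 ∨ ¬x1)
  T T T  ✗ fails (¬x2 ∨ ¬x3)
1 of the 8 rows is a model.

1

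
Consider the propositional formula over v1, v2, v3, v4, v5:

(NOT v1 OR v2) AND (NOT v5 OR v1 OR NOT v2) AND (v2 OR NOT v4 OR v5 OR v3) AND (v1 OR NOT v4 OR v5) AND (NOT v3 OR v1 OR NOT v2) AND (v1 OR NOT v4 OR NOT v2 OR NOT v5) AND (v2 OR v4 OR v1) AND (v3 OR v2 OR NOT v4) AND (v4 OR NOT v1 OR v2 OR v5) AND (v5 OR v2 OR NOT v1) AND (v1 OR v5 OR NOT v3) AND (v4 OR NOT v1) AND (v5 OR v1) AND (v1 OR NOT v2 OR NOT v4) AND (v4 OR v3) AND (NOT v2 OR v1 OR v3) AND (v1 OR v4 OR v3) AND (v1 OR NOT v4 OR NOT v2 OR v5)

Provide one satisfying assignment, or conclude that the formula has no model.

Try v1 = true.
(v2) alone gives v2 = true.
(v4) alone gives v4 = true.
No clause remains; v3, v5 are free.

v1=true,  v2=true,  v3=true,  v4=true,  v5=true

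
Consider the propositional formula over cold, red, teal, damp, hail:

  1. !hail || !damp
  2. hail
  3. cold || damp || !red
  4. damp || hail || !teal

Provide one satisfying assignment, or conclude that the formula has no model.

The clause (hail) is unit, so hail = true.
The clause (!damp) is unit, so damp = false.
Suppose cold = true.
No clause remains; red, teal are free.

cold ↦ true, red ↦ true, teal ↦ true, damp ↦ false, hail ↦ true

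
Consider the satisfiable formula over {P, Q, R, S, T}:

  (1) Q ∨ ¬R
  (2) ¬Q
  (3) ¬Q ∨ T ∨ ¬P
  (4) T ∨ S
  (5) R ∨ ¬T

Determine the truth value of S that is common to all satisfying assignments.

True

Suppose S = False.
(¬Q) alone gives Q = False.
(¬R) alone gives R = False.
(T) alone gives T = True.
That conflicts with the unit clause (¬T).
So every satisfying assignment has S = True.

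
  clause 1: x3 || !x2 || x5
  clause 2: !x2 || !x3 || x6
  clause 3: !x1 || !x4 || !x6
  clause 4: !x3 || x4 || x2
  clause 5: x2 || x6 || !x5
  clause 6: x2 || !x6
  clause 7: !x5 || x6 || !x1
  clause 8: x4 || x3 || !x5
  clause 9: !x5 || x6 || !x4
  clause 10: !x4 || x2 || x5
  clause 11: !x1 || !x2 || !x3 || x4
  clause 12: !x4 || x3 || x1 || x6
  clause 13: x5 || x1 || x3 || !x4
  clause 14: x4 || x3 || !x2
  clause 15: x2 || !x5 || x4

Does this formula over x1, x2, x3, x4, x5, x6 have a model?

Try x2 = false.
From the singleton clause (!x6), x6 = false.
From the singleton clause (!x5), x5 = false.
From the singleton clause (!x4), x4 = false.
From the singleton clause (!x3), x3 = false.
Every clause is now satisfied; x1 is unconstrained.
A satisfying assignment: x1=false; x2=false; x3=false; x4=false; x5=false; x6=false.

Yes, satisfiable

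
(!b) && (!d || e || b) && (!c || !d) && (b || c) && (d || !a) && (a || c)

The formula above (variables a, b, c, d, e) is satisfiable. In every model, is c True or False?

Suppose c = false.
(!b) alone gives b = false.
Now (b) is unsatisfied and unit — conflict.
So every satisfying assignment has c = True.

True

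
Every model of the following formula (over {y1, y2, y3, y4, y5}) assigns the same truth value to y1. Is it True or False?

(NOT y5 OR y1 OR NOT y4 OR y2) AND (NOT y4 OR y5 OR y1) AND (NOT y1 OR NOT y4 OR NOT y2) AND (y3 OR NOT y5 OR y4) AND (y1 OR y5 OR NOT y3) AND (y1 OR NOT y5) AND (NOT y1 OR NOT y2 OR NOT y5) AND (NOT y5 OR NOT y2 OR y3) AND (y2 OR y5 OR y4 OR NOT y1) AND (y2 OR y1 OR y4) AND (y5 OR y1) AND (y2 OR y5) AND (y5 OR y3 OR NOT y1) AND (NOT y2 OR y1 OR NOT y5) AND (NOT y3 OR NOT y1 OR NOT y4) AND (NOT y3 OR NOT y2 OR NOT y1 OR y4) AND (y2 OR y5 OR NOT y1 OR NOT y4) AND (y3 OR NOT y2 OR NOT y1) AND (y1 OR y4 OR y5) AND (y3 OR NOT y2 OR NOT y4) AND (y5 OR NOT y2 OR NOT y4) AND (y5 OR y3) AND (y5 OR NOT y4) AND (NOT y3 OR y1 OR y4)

True

Suppose y1 = false.
From the singleton clause (NOT y5), y5 = false.
Now (y5) is unsatisfied and unit — conflict.
So every satisfying assignment has y1 = True.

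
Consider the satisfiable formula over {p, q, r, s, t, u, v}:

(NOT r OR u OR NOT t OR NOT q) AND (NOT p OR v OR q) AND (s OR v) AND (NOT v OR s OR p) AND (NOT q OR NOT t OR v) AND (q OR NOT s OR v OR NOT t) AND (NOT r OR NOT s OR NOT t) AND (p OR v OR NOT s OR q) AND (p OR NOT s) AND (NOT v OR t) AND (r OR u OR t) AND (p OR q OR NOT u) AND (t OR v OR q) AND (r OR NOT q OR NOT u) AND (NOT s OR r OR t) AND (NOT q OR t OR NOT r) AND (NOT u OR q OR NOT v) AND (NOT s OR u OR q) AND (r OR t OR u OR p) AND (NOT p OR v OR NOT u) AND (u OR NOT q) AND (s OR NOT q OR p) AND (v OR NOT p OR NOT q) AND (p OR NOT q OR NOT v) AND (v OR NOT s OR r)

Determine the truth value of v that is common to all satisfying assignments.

True

Suppose v = false.
(s) alone gives s = true.
(p) alone gives p = true.
(q) alone gives q = true.
Now (NOT q) is unsatisfied and unit — conflict.
So every satisfying assignment has v = True.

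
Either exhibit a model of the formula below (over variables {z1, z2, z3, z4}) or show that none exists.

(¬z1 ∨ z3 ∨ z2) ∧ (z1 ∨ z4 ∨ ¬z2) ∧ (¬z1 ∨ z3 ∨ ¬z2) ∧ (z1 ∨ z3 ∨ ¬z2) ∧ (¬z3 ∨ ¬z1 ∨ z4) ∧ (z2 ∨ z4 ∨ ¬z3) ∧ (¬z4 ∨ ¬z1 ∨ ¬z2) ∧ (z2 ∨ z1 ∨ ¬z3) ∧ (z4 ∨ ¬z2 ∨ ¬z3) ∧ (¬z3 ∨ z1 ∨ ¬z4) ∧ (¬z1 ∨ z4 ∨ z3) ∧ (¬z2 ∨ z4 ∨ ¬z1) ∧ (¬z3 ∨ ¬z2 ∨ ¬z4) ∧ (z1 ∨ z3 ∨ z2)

Case z1 = True:
Case z3 = True:
Unit clause (z4) forces z4 = True.
Unit clause (¬z2) forces z2 = False.
Every clause now holds.

z1 ↦ True,  z2 ↦ False,  z3 ↦ True,  z4 ↦ True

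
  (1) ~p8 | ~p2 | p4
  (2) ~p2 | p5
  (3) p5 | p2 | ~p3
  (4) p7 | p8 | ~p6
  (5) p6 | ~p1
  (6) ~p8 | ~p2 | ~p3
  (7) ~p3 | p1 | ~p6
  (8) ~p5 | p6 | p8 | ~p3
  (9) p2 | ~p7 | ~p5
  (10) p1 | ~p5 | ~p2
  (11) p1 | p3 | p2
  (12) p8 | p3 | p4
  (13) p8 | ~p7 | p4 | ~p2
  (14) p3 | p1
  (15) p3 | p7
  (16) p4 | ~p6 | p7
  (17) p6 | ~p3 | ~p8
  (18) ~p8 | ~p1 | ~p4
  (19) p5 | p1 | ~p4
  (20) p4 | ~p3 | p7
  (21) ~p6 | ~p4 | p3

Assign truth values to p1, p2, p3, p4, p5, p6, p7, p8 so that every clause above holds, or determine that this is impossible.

p1: 1,  p2: 0,  p3: 0,  p4: 0,  p5: 0,  p6: 1,  p7: 1,  p8: 1

Try p2 = 0.
Try p5 = 0.
The clause (~p3) is unit, so p3 = 0.
The clause (p1) is unit, so p1 = 1.
The clause (p6) is unit, so p6 = 1.
The clause (p7) is unit, so p7 = 1.
The clause (~p4) is unit, so p4 = 0.
The clause (p8) is unit, so p8 = 1.
Every clause now holds.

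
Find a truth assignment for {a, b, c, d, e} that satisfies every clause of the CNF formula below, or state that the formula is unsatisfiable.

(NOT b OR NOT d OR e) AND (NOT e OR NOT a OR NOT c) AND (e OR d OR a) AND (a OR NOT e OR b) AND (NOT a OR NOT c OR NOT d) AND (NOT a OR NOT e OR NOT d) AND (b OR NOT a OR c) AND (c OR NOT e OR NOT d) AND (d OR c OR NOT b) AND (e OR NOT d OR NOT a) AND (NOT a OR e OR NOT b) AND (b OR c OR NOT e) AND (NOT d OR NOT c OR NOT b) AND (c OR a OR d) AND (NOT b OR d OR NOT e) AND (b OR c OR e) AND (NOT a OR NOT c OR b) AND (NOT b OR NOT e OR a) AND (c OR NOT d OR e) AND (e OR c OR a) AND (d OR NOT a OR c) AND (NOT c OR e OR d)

Case b = false:
Case a = false:
Unit clause (NOT e) forces e = false.
Unit clause (d) forces d = true.
Unit clause (c) forces c = true.
All clauses are satisfied.

a=false, b=false, c=true, d=true, e=false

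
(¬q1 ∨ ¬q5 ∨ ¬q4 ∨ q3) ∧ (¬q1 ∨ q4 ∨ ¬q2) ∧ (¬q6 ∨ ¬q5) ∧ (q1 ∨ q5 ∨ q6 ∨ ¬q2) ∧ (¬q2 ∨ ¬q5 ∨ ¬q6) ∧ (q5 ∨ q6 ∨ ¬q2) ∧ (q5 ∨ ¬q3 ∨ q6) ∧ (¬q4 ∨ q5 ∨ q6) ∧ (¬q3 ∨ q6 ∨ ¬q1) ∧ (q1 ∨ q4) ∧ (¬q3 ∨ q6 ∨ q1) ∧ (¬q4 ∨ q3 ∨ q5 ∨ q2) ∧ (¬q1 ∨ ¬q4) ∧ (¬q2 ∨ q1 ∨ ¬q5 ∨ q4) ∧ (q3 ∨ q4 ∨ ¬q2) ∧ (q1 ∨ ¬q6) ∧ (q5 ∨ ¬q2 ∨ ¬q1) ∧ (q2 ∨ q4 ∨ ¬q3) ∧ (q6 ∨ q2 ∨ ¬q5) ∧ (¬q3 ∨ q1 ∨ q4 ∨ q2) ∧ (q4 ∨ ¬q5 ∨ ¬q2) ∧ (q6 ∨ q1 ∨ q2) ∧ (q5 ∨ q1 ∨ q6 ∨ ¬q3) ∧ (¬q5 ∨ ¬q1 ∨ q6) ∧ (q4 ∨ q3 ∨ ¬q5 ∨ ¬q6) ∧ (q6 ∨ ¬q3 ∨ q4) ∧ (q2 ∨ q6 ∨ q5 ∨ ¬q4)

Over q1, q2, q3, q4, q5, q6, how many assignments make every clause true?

3

There are 2^6 = 64 truth assignments over (q1, q2, q3, q4, q5, q6).
Split on q6. With q6 = True, the clauses containing q6 are satisfied and ¬q6 drops from the rest; 1 of the 2^5 = 32 assignments to the other variables satisfy what remains.
With q6 = False, by the same count on the reduced clause set, 2 assignments work.
Total: 1 + 2 = 3.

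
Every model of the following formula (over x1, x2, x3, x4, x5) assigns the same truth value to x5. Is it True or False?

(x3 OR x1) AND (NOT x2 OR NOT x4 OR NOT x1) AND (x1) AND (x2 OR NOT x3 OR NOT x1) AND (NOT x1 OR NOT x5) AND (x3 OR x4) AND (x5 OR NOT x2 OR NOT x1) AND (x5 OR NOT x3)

False

Suppose x5 = true.
The clause (x1) is unit, so x1 = true.
But (NOT x1) is also a unit clause — contradiction.
So every satisfying assignment has x5 = False.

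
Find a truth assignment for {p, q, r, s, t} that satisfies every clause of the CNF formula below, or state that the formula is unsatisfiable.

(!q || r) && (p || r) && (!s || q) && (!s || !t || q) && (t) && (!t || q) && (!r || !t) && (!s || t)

Unit clause (t) forces t = true.
Unit clause (q) forces q = true.
Unit clause (r) forces r = true.
Now (!r) is unsatisfied and unit — conflict.

UNSATISFIABLE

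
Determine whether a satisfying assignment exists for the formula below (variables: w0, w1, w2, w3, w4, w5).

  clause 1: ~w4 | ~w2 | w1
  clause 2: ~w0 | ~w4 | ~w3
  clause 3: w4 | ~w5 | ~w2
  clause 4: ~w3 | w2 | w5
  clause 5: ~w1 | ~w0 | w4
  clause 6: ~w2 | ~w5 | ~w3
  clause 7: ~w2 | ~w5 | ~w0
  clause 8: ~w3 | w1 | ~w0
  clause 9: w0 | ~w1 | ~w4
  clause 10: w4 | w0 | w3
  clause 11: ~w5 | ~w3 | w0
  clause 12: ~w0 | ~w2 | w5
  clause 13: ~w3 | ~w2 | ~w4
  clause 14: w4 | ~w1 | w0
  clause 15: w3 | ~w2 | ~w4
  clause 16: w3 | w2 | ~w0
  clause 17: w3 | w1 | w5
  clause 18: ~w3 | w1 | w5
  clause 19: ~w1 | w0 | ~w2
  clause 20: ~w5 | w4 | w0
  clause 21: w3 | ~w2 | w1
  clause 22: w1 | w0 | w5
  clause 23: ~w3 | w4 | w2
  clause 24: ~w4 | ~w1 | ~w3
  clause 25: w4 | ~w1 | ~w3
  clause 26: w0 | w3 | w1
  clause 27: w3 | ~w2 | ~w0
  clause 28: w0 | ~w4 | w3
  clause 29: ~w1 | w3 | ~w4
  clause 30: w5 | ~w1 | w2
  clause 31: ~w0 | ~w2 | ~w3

Case w4 = 0:
Case w5 = 0:
Case w3 = 0:
(w0) alone gives w0 = 1.
(~w1) alone gives w1 = 0.
That conflicts with the unit clause (w1).
That branch fails; take w3 = 1 instead.
(w2) alone gives w2 = 1.
(~w0) alone gives w0 = 0.
(~w1) alone gives w1 = 0.
That conflicts with the unit clause (w1).
Both values of w3 lead to a conflict.
That branch fails; take w5 = 1 instead.
(~w2) alone gives w2 = 0.
(w0) alone gives w0 = 1.
(~w1) alone gives w1 = 0.
(~w3) alone gives w3 = 0.
That conflicts with the unit clause (w3).
Both values of w5 lead to a conflict.
That branch fails; take w4 = 1 instead.
Case w2 = 0:
Case w0 = 0:
(~w1) alone gives w1 = 0.
(w5) alone gives w5 = 1.
(~w3) alone gives w3 = 0.
That conflicts with the unit clause (w3).
That branch fails; take w0 = 1 instead.
(~w3) alone gives w3 = 0.
That conflicts with the unit clause (w3).
Both values of w0 lead to a conflict.
That branch fails; take w2 = 1 instead.
(w1) alone gives w1 = 1.
(w0) alone gives w0 = 1.
(~w3) alone gives w3 = 0.
That conflicts with the unit clause (w3).
Both values of w2 lead to a conflict.
Both values of w4 lead to a conflict.
No assignment satisfies every clause.

Unsatisfiable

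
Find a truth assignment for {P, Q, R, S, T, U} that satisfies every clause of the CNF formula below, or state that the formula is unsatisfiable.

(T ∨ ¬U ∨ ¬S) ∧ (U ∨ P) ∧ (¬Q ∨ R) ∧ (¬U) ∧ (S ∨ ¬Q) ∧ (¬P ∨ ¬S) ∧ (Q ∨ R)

P: True, Q: False, R: True, S: False, T: True, U: False

From the singleton clause (¬U), U = False.
From the singleton clause (P), P = True.
From the singleton clause (¬S), S = False.
From the singleton clause (¬Q), Q = False.
From the singleton clause (R), R = True.
Every clause is now satisfied; T is unconstrained.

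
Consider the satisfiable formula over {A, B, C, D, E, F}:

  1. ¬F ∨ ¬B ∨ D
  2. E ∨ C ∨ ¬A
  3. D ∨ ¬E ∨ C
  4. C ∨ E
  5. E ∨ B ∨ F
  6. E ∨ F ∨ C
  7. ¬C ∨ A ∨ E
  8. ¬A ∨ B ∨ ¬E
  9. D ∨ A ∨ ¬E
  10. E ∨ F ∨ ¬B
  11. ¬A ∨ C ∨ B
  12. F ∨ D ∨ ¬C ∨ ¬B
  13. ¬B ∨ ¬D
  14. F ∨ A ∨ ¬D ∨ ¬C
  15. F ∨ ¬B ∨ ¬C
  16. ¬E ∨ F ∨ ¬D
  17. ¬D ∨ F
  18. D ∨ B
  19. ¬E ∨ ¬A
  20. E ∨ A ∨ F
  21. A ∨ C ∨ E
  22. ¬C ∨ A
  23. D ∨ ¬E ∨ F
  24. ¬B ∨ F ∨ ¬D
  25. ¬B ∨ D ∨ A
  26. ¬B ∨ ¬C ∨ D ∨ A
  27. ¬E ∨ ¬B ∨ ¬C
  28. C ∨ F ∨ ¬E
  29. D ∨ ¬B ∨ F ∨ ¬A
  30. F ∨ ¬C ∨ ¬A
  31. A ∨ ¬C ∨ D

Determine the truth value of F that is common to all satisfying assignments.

True

Suppose F = False.
The clause (¬D) is unit, so D = False.
The clause (B) is unit, so B = True.
The clause (E) is unit, so E = True.
That conflicts with the unit clause (¬E).
So every satisfying assignment has F = True.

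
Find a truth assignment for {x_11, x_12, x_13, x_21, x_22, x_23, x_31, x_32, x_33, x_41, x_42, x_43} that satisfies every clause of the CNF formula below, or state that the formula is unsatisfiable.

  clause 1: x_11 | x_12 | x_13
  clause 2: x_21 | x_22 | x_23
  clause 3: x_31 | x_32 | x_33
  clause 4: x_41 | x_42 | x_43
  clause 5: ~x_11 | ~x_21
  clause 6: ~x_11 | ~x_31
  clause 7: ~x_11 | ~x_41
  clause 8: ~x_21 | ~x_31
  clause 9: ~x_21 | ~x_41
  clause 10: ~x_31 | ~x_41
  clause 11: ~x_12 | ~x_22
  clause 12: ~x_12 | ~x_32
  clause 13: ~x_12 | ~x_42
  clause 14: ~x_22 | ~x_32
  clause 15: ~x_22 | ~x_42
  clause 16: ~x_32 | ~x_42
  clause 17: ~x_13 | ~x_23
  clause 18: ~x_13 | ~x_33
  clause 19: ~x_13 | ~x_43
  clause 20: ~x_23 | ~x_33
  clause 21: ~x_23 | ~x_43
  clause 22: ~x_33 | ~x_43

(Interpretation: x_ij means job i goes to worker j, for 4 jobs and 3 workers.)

UNSATISFIABLE

Case x_11 = 0:
Case x_12 = 1:
The clause (~x_22) is unit, so x_22 = 0.
The clause (~x_32) is unit, so x_32 = 0.
The clause (~x_42) is unit, so x_42 = 0.
Case x_21 = 1:
The clause (~x_31) is unit, so x_31 = 0.
The clause (x_33) is unit, so x_33 = 1.
The clause (~x_41) is unit, so x_41 = 0.
The clause (x_43) is unit, so x_43 = 1.
That conflicts with the unit clause (~x_43).
Undo x_21 and try x_21 = 0.
The clause (x_23) is unit, so x_23 = 1.
The clause (~x_13) is unit, so x_13 = 0.
The clause (~x_33) is unit, so x_33 = 0.
The clause (x_31) is unit, so x_31 = 1.
The clause (~x_41) is unit, so x_41 = 0.
The clause (x_43) is unit, so x_43 = 1.
That conflicts with the unit clause (~x_43).
Neither x_21 = 1 nor x_21 = 0 works.
Undo x_12 and try x_12 = 0.
The clause (x_13) is unit, so x_13 = 1.
The clause (~x_23) is unit, so x_23 = 0.
The clause (~x_33) is unit, so x_33 = 0.
The clause (~x_43) is unit, so x_43 = 0.
Case x_21 = 1:
The clause (~x_31) is unit, so x_31 = 0.
The clause (x_32) is unit, so x_32 = 1.
The clause (~x_41) is unit, so x_41 = 0.
The clause (x_42) is unit, so x_42 = 1.
That conflicts with the unit clause (~x_42).
Undo x_21 and try x_21 = 0.
The clause (x_22) is unit, so x_22 = 1.
The clause (~x_32) is unit, so x_32 = 0.
The clause (x_31) is unit, so x_31 = 1.
The clause (~x_41) is unit, so x_41 = 0.
The clause (x_42) is unit, so x_42 = 1.
That conflicts with the unit clause (~x_42).
Neither x_21 = 1 nor x_21 = 0 works.
Neither x_12 = 1 nor x_12 = 0 works.
Undo x_11 and try x_11 = 1.
The clause (~x_21) is unit, so x_21 = 0.
The clause (~x_31) is unit, so x_31 = 0.
The clause (~x_41) is unit, so x_41 = 0.
Case x_22 = 1:
The clause (~x_12) is unit, so x_12 = 0.
The clause (~x_32) is unit, so x_32 = 0.
The clause (x_33) is unit, so x_33 = 1.
The clause (~x_42) is unit, so x_42 = 0.
The clause (x_43) is unit, so x_43 = 1.
That conflicts with the unit clause (~x_43).
Undo x_22 and try x_22 = 0.
The clause (x_23) is unit, so x_23 = 1.
The clause (~x_13) is unit, so x_13 = 0.
The clause (~x_33) is unit, so x_33 = 0.
The clause (x_32) is unit, so x_32 = 1.
The clause (~x_12) is unit, so x_12 = 0.
The clause (~x_42) is unit, so x_42 = 0.
The clause (x_43) is unit, so x_43 = 1.
That conflicts with the unit clause (~x_43).
Neither x_22 = 1 nor x_22 = 0 works.
Neither x_11 = 1 nor x_11 = 0 works.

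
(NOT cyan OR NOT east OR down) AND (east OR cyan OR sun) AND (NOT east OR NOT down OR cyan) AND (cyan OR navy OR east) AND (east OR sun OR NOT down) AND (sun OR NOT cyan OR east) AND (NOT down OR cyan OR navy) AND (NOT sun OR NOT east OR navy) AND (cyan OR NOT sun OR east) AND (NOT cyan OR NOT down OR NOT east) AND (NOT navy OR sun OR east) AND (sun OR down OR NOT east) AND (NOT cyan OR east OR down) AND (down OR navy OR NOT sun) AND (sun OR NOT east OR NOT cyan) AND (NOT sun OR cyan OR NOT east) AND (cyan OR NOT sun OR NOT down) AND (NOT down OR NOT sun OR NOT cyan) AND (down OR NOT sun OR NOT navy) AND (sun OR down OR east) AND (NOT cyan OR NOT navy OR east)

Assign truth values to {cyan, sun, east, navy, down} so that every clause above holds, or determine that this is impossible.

Branch on cyan: set cyan = false.
Branch on east: set east = true.
From the singleton clause (NOT down), down = false.
From the singleton clause (sun), sun = true.
Now (NOT sun) is unsatisfied and unit — conflict.
Backtrack on east: now try east = false.
From the singleton clause (sun), sun = true.
Now (NOT sun) is unsatisfied and unit — conflict.
Either choice for east ends in contradiction.
Backtrack on cyan: now try cyan = true.
Branch on east: set east = false.
From the singleton clause (sun), sun = true.
From the singleton clause (down), down = true.
Now (NOT down) is unsatisfied and unit — conflict.
Backtrack on east: now try east = true.
From the singleton clause (down), down = true.
Now (NOT down) is unsatisfied and unit — conflict.
Either choice for east ends in contradiction.
Either choice for cyan ends in contradiction.

UNSATISFIABLE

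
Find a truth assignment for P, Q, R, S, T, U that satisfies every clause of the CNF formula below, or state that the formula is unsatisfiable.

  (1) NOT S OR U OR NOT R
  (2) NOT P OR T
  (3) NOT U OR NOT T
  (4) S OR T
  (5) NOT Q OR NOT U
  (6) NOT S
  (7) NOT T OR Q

Unit clause (NOT S) forces S = false.
Unit clause (T) forces T = true.
Unit clause (NOT U) forces U = false.
Unit clause (Q) forces Q = true.
No clause remains; P, R are free.

P=false, Q=true, R=true, S=false, T=true, U=false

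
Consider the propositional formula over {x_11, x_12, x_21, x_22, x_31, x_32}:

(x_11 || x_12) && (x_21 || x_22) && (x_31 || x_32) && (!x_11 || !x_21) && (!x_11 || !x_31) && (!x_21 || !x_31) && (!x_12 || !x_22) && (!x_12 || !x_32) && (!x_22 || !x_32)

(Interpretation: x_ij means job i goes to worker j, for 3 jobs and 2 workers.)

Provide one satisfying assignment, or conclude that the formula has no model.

UNSATISFIABLE

Case x_11 = true:
(!x_21) alone gives x_21 = false.
(x_22) alone gives x_22 = true.
(!x_31) alone gives x_31 = false.
(x_32) alone gives x_32 = true.
But (!x_32) is also a unit clause — contradiction.
Backtrack on x_11: now try x_11 = false.
(x_12) alone gives x_12 = true.
(!x_22) alone gives x_22 = false.
(x_21) alone gives x_21 = true.
(!x_31) alone gives x_31 = false.
(x_32) alone gives x_32 = true.
But (!x_32) is also a unit clause — contradiction.
Neither x_11 = true nor x_11 = false works.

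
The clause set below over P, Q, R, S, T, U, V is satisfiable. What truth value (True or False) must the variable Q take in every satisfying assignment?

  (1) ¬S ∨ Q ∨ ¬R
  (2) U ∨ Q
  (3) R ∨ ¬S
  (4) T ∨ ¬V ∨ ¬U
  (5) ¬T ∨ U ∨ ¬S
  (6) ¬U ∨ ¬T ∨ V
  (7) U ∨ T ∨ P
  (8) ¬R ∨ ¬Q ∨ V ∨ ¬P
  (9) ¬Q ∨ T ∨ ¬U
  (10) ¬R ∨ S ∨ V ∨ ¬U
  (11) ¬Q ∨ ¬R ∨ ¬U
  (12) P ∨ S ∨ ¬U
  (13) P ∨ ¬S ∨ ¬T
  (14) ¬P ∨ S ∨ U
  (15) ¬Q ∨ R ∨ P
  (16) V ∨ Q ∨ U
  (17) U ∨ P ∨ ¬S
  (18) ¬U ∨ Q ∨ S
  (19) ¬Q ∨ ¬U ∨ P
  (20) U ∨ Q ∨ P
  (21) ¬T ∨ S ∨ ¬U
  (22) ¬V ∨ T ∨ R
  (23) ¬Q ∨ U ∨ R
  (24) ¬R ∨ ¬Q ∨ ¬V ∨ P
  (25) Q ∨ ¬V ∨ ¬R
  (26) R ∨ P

Suppose Q = False.
The clause (U) is unit, so U = True.
The clause (S) is unit, so S = True.
The clause (¬R) is unit, so R = False.
Now (R) is unsatisfied and unit — conflict.
So every satisfying assignment has Q = True.

True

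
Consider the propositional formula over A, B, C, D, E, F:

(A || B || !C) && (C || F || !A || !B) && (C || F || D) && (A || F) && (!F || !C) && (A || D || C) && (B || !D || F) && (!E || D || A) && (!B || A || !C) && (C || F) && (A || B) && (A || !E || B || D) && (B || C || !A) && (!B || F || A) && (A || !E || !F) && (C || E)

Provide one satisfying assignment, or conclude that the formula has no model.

A ↦ true, B ↦ true, C ↦ true, D ↦ true, E ↦ false, F ↦ false

Branch on A: set A = true.
Branch on F: set F = false.
The clause (C) is unit, so C = true.
Branch on B: set B = true.
All clauses hold; D, E can take either value.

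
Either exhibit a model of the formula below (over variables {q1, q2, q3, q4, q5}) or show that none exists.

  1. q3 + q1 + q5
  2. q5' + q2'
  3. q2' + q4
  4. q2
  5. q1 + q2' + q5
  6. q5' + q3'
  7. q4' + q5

UNSATISFIABLE

(q2) alone gives q2 = 1.
(q5') alone gives q5 = 0.
(q4) alone gives q4 = 1.
But (q4') is also a unit clause — contradiction.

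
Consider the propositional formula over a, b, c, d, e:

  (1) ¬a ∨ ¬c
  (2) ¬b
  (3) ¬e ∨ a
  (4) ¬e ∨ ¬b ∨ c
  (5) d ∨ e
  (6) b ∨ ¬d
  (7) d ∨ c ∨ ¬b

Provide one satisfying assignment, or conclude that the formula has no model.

a ↦ True; b ↦ False; c ↦ False; d ↦ False; e ↦ True

From the singleton clause (¬b), b = False.
From the singleton clause (¬d), d = False.
From the singleton clause (e), e = True.
From the singleton clause (a), a = True.
From the singleton clause (¬c), c = False.
This assignment satisfies each clause.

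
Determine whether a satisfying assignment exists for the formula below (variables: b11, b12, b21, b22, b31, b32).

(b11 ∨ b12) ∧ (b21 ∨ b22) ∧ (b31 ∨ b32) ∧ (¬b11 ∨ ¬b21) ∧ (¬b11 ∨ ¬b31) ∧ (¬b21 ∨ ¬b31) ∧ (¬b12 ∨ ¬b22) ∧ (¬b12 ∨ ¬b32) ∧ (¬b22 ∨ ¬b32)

Try b11 = True.
From the singleton clause (¬b21), b21 = False.
From the singleton clause (b22), b22 = True.
From the singleton clause (¬b31), b31 = False.
From the singleton clause (b32), b32 = True.
Now (¬b32) is unsatisfied and unit — conflict.
Undo b11 and try b11 = False.
From the singleton clause (b12), b12 = True.
From the singleton clause (¬b22), b22 = False.
From the singleton clause (b21), b21 = True.
From the singleton clause (¬b31), b31 = False.
From the singleton clause (b32), b32 = True.
Now (¬b32) is unsatisfied and unit — conflict.
Either choice for b11 ends in contradiction.
No assignment satisfies every clause.

No, unsatisfiable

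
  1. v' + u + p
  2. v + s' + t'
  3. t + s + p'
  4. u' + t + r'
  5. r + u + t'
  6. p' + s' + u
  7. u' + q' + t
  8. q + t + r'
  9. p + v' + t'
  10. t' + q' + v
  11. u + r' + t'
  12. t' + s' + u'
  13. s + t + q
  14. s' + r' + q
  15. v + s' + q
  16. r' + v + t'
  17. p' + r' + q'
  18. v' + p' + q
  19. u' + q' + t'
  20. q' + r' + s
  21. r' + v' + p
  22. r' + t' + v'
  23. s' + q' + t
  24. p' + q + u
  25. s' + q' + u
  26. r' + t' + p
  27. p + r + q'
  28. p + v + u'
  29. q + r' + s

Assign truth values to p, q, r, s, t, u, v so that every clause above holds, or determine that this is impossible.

p: 1,  q: 0,  r: 0,  s: 0,  t: 1,  u: 1,  v: 0

Suppose v = 0.
Suppose s = 0.
Suppose t = 1.
From the singleton clause (q'), q = 0.
From the singleton clause (r'), r = 0.
From the singleton clause (u), u = 1.
From the singleton clause (p), p = 1.
Every clause now holds.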